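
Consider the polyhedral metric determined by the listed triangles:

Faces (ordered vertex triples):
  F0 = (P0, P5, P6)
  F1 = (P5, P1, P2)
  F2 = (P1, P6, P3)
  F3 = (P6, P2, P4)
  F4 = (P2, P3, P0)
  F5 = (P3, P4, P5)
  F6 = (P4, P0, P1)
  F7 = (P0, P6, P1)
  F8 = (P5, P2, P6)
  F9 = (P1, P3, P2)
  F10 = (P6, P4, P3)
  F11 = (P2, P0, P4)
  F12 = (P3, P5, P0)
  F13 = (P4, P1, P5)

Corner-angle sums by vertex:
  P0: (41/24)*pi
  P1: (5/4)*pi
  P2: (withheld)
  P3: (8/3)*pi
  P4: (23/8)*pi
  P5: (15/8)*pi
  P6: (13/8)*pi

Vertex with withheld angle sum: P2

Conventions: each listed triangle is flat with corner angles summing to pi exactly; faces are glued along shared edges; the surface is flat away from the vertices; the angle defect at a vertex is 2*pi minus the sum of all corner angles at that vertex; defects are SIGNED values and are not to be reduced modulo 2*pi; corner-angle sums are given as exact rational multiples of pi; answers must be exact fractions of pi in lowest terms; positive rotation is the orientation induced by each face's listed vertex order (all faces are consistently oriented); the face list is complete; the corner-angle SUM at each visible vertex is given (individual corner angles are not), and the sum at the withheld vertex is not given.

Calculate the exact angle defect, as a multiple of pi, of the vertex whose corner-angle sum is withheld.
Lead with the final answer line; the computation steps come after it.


Answer: defect(P2) = 0

V = 7, E = 21, F = 14; chi = V - E + F = 0
Gauss-Bonnet: total defect = 2*pi*chi = 0; visible defects sum to 0


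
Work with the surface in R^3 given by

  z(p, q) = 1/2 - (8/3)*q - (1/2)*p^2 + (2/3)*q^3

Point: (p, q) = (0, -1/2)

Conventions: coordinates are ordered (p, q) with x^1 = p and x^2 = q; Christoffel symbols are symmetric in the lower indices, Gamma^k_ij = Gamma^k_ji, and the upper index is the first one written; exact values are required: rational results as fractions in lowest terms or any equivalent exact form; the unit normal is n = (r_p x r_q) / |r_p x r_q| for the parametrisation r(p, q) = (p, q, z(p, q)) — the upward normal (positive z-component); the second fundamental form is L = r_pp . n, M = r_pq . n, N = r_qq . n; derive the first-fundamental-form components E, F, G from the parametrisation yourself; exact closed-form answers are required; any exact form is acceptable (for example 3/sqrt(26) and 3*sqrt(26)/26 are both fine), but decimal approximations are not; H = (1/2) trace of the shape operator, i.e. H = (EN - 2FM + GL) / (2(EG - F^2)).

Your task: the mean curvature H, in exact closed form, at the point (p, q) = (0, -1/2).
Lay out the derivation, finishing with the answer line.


z_p = 0, z_q = -13/6, z_pp = -1, z_pq = 0, z_qq = -2
E = 1, F = 0, G = 205/36; answer radicand W^2 = 205/36
unnormalised second-form numerators: l = -1, m = 0, n = -2; L = l/sqrt(205/36), and similarly M = m/sqrt(W^2), N = n/sqrt(W^2)
H = (E*n - 2*F*m + G*l) / (2*(EG - F^2)*sqrt(W^2)); E*n - 2*F*m + G*l = -277/36, EG - F^2 = 205/36, so H = (-277/410)/sqrt(205/36)

Answer: H = -831*sqrt(205)/42025


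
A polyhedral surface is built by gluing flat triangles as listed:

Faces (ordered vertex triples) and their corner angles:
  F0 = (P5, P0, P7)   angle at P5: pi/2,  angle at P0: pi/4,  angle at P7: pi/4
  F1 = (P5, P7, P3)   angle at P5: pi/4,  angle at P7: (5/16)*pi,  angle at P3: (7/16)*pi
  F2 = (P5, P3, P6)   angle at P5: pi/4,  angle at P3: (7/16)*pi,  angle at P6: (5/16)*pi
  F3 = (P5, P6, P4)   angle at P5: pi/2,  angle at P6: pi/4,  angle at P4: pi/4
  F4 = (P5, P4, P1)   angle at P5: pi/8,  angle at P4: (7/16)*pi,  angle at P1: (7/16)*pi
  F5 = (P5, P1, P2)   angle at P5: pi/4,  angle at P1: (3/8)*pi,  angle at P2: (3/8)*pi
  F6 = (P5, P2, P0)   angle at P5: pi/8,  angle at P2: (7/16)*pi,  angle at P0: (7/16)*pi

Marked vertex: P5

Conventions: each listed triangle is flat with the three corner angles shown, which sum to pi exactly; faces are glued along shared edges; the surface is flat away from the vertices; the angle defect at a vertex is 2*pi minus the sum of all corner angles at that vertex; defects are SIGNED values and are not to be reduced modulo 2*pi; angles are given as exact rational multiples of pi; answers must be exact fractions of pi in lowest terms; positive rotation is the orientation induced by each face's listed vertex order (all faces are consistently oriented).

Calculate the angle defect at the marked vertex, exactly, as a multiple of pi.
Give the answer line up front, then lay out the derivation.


Answer: defect(P5) = 0

Sum of corner angles at P5: 2*pi
defect = 2*pi - 2*pi


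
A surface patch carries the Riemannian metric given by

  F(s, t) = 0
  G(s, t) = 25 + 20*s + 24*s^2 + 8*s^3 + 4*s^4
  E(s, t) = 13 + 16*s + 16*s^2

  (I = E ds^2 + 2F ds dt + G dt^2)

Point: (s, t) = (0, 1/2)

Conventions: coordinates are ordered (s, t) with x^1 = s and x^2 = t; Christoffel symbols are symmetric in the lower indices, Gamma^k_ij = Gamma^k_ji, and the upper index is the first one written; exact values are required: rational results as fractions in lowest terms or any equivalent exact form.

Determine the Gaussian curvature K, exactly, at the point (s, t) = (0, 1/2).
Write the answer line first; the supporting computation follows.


Answer: K = -36/845

E = 13, F = 0, G = 25, EG - F^2 = 325 at the point
E_s = 16, E_t = 0, F_s = 0, F_t = 0, G_s = 20, G_t = 0
E_tt = 0, F_st = 0, G_ss = 48
The intrinsic route: Brioschi's K = (det M1 - det M2)/(EG - F^2)^2.
M1 = [[-E_tt/2 + F_st - G_ss/2, E_s/2, F_s - E_t/2], [F_t - G_s/2, E, F], [G_t/2, F, G]] = [[-24, 8, 0], [-10, 13, 0], [0, 0, 25]]; det M1 = -5800
M2 = [[0, E_t/2, G_s/2], [E_t/2, E, F], [G_s/2, F, G]] = [[0, 0, 10], [0, 13, 0], [10, 0, 25]]; det M2 = -1300
det M1 - det M2 = -4500; K = -4500 / (325)^2 = -36/845


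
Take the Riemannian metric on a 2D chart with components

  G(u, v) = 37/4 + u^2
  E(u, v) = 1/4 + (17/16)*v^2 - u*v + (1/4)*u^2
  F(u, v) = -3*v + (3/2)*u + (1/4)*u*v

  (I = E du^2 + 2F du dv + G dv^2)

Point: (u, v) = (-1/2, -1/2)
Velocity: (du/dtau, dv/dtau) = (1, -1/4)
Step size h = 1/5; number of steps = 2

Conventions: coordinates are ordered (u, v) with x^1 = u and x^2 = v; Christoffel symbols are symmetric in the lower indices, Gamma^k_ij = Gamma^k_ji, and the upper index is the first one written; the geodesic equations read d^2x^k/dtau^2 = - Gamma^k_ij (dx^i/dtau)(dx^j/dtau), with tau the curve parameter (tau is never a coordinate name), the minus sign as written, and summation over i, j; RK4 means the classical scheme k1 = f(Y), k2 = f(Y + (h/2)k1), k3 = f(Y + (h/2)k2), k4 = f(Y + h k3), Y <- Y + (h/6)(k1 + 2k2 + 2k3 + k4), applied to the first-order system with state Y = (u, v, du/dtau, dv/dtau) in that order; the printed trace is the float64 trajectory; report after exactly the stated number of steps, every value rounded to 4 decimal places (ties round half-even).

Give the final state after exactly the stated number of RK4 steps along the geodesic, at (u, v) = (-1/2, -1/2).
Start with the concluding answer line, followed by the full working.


Answer: u = -0.0855, v = -0.6191, du/dtau = 1.0580, dv/dtau = -0.3477

f(Y) = (du/dtau, dv/dtau, -Gamma^u_ij Y'^i Y'^j, -Gamma^v_ij Y'^i Y'^j) with the Gammas evaluated at the stage position; h = 0.200000; intermediate values shown to 6 dp
step 0: u = -0.5000, v = -0.5000, du/dtau = 1.0000, dv/dtau = -0.2500
step 1:
  k1: at (u, v) = (-0.500000, -0.500000), (du/dtau, dv/dtau) = (1.000000, -0.250000); Gamma_uuu = -0.064388, Gamma_uuv = -0.922099, Gamma_uvv = -10.149444, Gamma_vuu = 0.179849, Gamma_vuv = 0.026232, Gamma_vvv = 0.868045; k1 = (1.000000, -0.250000, 0.237679, -0.220986)
  k2: at (u, v) = (-0.400000, -0.525000), (du/dtau, dv/dtau) = (1.023768, -0.272099); Gamma_uuu = -0.099853, Gamma_uuv = -1.205171, Gamma_uvv = -10.358463, Gamma_vuu = 0.194385, Gamma_vuv = 0.089087, Gamma_vvv = 1.131065; k2 = (1.023768, -0.272099, 0.200134, -0.237843)
  k3: at (u, v) = (-0.397623, -0.527210), (du/dtau, dv/dtau) = (1.020013, -0.273784); Gamma_uuu = -0.101807, Gamma_uuv = -1.217475, Gamma_uvv = -10.360309, Gamma_vuu = 0.195064, Gamma_vuv = 0.092009, Gamma_vvv = 1.142619; k3 = (1.020013, -0.273784, 0.202516, -0.237208)
  k4: at (u, v) = (-0.295997, -0.554757), (du/dtau, dv/dtau) = (1.040503, -0.297442); Gamma_uuu = -0.151852, Gamma_uuv = -1.518868, Gamma_uvv = -10.510520, Gamma_vuu = 0.213574, Gamma_vuv = 0.173469, Gamma_vvv = 1.419762; k4 = (1.040503, -0.297442, 0.154138, -0.249461)
  Y <- Y + (h/6)(k1 + 2k2 + 2k3 + k4): u = -0.2957, v = -0.5546, du/dtau = 1.0399, dv/dtau = -0.2974
step 2:
  k1: at (u, v) = (-0.295731, -0.554640), (du/dtau, dv/dtau) = (1.039904, -0.297352); Gamma_uuu = -0.151858, Gamma_uuv = -1.519028, Gamma_uvv = -10.511220, Gamma_vuu = 0.213583, Gamma_vuv = 0.173523, Gamma_vvv = 1.419885; k1 = (1.039904, -0.297352, 0.154181, -0.249199)
  k2: at (u, v) = (-0.191741, -0.584375), (du/dtau, dv/dtau) = (1.055322, -0.322272); Gamma_uuu = -0.214702, Gamma_uuv = -1.831788, Gamma_uvv = -10.586860, Gamma_vuu = 0.236853, Gamma_vuv = 0.273947, Gamma_vvv = 1.702613; k2 = (1.055322, -0.322272, 0.092672, -0.254277)
  k3: at (u, v) = (-0.190199, -0.586867), (du/dtau, dv/dtau) = (1.049171, -0.322779); Gamma_uuu = -0.217470, Gamma_uuv = -1.842988, Gamma_uvv = -10.581683, Gamma_vuu = 0.237841, Gamma_vuv = 0.277854, Gamma_vvv = 1.712921; k3 = (1.049171, -0.322779, 0.093592, -0.252078)
  k4: at (u, v) = (-0.085897, -0.619196), (du/dtau, dv/dtau) = (1.058622, -0.347767); Gamma_uuu = -0.290191, Gamma_uuv = -2.152274, Gamma_uvv = -10.551673, Gamma_vuu = 0.266347, Gamma_vuv = 0.395733, Gamma_vvv = 1.985598; k4 = (1.058622, -0.347767, 0.016616, -0.247251)
  Y <- Y + (h/6)(k1 + 2k2 + 2k3 + k4): u = -0.0855, v = -0.6191, du/dtau = 1.0580, dv/dtau = -0.3477


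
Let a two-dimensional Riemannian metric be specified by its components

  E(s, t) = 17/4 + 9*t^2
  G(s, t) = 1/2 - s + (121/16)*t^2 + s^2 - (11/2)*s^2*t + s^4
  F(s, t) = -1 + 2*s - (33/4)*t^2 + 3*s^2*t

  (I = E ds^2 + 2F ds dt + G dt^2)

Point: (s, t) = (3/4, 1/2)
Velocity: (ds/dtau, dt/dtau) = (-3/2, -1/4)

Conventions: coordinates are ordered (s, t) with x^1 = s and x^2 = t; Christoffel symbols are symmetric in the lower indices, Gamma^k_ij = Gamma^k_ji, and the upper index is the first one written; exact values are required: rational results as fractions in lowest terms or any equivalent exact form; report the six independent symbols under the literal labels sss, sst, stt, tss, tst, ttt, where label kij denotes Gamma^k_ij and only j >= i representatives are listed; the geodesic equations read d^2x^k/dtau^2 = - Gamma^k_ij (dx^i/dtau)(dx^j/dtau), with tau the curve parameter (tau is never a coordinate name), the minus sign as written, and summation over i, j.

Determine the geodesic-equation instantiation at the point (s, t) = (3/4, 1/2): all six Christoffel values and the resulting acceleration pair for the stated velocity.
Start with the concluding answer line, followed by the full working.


Answer: Gamma_sss = -184/5945, Gamma_sst = 3769/5945, Gamma_stt = -6283/9512, Gamma_tss = -1664/5945, Gamma_tst = -3136/5945, Gamma_ttt = 2151/1189; accelerations (d^2s/dtau^2, d^2t/dtau^2) = (-277417/760960, 86781/95120)

E = 13/2, F = -23/32, G = 249/256 at the point
E_s = 0, E_t = 9, F_s = 17/4, F_t = -105/16, G_s = -31/16, G_t = 143/32
EG - F^2 = 5945/1024;  g^inv = (1024/5945) * [[249/256, 23/32], [23/32, 13/2]]
first-kind symbols [ij,l] = (1/2)(d_i g_jl + d_j g_il - d_l g_ij): [ss,s] = E_s/2 = 0, [ss,t] = F_s - E_t/2 = -1/4, [st,s] = E_t/2 = 9/2, [st,t] = G_s/2 = -31/32, [tt,s] = F_t - G_s/2 = -179/32, [tt,t] = G_t/2 = 143/64
Gamma^s_ij = (G*[ij,s] - F*[ij,t])/(EG - F^2), Gamma^t_ij = (E*[ij,t] - F*[ij,s])/(EG - F^2)
Gamma_sss = -184/5945, Gamma_sst = 3769/5945, Gamma_stt = -6283/9512, Gamma_tss = -1664/5945, Gamma_tst = -3136/5945, Gamma_ttt = 2151/1189
d^2s/dtau^2 = -(Gamma_sss*(-3/2)^2 + 2*Gamma_sst*(-3/2)*(-1/4) + Gamma_stt*(-1/4)^2) = -277417/760960
d^2t/dtau^2 = -(Gamma_tss*(-3/2)^2 + 2*Gamma_tst*(-3/2)*(-1/4) + Gamma_ttt*(-1/4)^2) = 86781/95120


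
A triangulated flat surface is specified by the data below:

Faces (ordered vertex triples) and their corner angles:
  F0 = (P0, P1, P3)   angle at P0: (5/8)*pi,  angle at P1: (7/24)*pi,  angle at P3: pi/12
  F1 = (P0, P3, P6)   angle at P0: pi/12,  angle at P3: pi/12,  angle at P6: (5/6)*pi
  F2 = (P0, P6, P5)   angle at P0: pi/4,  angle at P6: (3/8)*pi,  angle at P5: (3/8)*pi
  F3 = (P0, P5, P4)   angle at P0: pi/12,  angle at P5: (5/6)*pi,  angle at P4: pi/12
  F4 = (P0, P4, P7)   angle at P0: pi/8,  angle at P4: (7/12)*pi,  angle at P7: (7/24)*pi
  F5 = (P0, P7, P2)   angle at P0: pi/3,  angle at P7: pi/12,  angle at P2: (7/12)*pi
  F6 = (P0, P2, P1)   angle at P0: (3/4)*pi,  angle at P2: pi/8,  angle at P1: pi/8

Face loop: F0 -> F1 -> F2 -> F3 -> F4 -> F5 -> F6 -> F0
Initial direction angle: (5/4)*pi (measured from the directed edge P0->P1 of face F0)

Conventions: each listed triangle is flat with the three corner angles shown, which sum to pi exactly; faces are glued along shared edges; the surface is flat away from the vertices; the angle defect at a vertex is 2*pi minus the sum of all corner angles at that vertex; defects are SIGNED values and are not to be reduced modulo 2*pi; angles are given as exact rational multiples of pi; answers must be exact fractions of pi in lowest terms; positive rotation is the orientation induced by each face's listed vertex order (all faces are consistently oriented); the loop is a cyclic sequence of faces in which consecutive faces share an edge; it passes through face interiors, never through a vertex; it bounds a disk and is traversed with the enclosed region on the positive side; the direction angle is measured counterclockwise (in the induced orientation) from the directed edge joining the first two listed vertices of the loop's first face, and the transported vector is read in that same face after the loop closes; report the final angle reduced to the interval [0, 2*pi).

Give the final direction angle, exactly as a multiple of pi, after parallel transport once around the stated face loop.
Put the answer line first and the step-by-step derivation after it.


Answer: final direction angle = pi

enclosed vertex P0: corner angles sum to (9/4)*pi, defect = 2*pi - (9/4)*pi = -pi/4
final direction = starting direction + enclosed defect total, reduced mod 2*pi (induced orientation)
final angle = (5/4)*pi - pi/4 = pi (mod 2*pi)


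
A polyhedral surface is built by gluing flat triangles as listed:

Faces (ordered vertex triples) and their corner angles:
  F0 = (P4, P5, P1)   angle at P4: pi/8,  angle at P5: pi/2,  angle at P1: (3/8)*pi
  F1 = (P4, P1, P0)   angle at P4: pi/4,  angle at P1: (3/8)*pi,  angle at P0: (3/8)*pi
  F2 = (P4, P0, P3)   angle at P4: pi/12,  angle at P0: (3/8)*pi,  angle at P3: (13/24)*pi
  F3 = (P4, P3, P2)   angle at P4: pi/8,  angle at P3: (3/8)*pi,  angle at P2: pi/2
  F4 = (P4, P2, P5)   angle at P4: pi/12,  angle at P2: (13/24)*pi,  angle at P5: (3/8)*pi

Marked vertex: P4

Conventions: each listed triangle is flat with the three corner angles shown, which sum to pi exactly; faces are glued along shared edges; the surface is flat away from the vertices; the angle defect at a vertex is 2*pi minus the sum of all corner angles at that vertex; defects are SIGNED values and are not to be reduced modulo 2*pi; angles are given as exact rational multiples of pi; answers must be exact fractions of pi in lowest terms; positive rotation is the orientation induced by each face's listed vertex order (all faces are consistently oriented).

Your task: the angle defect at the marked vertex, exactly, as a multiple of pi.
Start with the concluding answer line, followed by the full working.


Answer: defect(P4) = (4/3)*pi

Sum of corner angles at P4: (2/3)*pi
defect = 2*pi - (2/3)*pi


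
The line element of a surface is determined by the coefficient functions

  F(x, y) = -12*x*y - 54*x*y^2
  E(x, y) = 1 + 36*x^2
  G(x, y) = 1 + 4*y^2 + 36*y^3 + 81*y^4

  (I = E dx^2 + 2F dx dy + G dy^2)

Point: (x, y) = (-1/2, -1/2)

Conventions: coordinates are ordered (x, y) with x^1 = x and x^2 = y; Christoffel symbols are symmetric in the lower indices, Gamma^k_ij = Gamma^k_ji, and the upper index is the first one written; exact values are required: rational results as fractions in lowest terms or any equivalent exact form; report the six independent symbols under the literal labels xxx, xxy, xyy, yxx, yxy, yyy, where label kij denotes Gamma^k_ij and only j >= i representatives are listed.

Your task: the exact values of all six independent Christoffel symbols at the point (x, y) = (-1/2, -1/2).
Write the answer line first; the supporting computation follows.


Answer: Gamma_xxx = -288/185, Gamma_xxy = 0, Gamma_xyy = -336/185, Gamma_yxx = -24/37, Gamma_yxy = 0, Gamma_yyy = -28/37

E = 10, F = 15/4, G = 41/16 at the point
E_x = -36, E_y = 0, F_x = -15/2, F_y = -21, G_x = 0, G_y = -35/2
EG - F^2 = 185/16;  g^inv = (16/185) * [[41/16, -15/4], [-15/4, 10]]
first-kind symbols [ij,l] = (1/2)(d_i g_jl + d_j g_il - d_l g_ij): [xx,x] = E_x/2 = -18, [xx,y] = F_x - E_y/2 = -15/2, [xy,x] = E_y/2 = 0, [xy,y] = G_x/2 = 0, [yy,x] = F_y - G_x/2 = -21, [yy,y] = G_y/2 = -35/4
Gamma^x_ij = (G*[ij,x] - F*[ij,y])/(EG - F^2), Gamma^y_ij = (E*[ij,y] - F*[ij,x])/(EG - F^2)


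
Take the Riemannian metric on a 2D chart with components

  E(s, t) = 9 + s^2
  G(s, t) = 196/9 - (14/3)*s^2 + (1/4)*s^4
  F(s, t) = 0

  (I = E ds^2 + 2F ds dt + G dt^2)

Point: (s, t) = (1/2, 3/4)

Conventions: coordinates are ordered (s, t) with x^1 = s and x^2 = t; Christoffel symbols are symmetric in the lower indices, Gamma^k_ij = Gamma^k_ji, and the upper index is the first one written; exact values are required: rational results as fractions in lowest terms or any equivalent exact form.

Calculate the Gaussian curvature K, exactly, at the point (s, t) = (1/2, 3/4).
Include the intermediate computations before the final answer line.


E = 37/4, F = 0, G = 11881/576, EG - F^2 = 439597/2304 at the point
E_s = 1, E_t = 0, F_s = 0, F_t = 0, G_s = -109/24, G_t = 0
E_tt = 0, F_st = 0, G_ss = -103/12
Brioschi: K = (det M1 - det M2) / (EG - F^2)^2 with the standard first/second-derivative matrices M1, M2.
M1 = [[-E_tt/2 + F_st - G_ss/2, E_s/2, F_s - E_t/2], [F_t - G_s/2, E, F], [G_t/2, F, G]] = [[103/24, 1/2, 0], [109/48, 37/4, 0], [0, 0, 11881/576]]; det M1 = 7330577/9216
M2 = [[0, E_t/2, G_s/2], [E_t/2, E, F], [G_s/2, F, G]] = [[0, 0, -109/48], [0, 37/4, 0], [-109/48, 0, 11881/576]]; det M2 = -439597/9216
det M1 - det M2 = 1295029/1536; K = 1295029/1536 / (439597/2304)^2 = 3456/149221

Answer: K = 3456/149221


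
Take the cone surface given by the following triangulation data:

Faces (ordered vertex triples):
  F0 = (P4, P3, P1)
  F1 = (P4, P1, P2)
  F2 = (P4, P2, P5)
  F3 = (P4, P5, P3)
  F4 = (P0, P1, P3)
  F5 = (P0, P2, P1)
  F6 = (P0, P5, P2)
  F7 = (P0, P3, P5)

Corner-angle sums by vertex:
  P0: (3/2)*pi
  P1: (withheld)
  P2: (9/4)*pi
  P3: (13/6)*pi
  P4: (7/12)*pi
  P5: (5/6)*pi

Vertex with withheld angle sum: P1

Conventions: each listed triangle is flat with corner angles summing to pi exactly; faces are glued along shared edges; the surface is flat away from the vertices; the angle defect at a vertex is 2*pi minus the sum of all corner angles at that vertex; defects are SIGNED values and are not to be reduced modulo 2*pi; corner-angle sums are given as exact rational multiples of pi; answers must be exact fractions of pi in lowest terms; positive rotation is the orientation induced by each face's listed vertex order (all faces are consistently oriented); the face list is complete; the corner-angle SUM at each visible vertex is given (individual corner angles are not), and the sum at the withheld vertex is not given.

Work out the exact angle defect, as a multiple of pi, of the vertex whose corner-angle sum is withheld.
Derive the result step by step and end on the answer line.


V = 6, E = 12, F = 8; chi = V - E + F = 2
Gauss-Bonnet: total defect = 2*pi*chi = 4*pi; visible defects sum to (8/3)*pi

Answer: defect(P1) = (4/3)*pi


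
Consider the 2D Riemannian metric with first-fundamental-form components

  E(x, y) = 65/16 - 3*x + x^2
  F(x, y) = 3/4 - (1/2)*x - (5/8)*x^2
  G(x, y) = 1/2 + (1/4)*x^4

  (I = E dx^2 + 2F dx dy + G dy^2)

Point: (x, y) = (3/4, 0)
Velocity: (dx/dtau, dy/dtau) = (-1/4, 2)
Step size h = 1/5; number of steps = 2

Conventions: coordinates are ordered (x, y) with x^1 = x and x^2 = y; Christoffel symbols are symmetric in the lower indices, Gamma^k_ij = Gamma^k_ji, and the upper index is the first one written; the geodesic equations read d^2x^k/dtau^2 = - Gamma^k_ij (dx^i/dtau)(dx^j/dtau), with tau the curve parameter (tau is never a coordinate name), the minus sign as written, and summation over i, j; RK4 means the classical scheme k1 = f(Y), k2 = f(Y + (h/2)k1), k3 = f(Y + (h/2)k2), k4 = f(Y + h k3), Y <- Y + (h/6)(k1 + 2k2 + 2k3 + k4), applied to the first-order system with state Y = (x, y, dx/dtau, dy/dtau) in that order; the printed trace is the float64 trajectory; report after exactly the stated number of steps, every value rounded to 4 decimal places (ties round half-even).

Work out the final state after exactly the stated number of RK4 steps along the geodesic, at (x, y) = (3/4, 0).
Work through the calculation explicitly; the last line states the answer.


f(Y) = (dx/dtau, dy/dtau, -Gamma^x_ij Y'^i Y'^j, -Gamma^y_ij Y'^i Y'^j) with the Gammas evaluated at the stage position; h = 0.200000; intermediate values shown to 6 dp
step 0: x = 0.7500, y = 0.0000, dx/dtau = -0.2500, dy/dtau = 2.0000
step 1:
  k1: at (x, y) = (0.750000, 0.000000), (dx/dtau, dy/dtau) = (-0.250000, 2.000000); Gamma_xxx = -0.291410, Gamma_xxy = -0.003596, Gamma_xyy = -0.088851, Gamma_yxx = -2.470499, Gamma_yxy = 0.364395, Gamma_yyy = 0.003596; k1 = (-0.250000, 2.000000, 0.370022, 0.504417)
  k2: at (x, y) = (0.725000, 0.200000), (dx/dtau, dy/dtau) = (-0.212998, 2.050442); Gamma_xxx = -0.261420, Gamma_xxy = -0.008205, Gamma_xyy = -0.079160, Gamma_yxx = -2.444039, Gamma_yxy = 0.335676, Gamma_yyy = 0.008205; k2 = (-0.212998, 2.050442, 0.337507, 0.369591)
  k3: at (x, y) = (0.728700, 0.205044), (dx/dtau, dy/dtau) = (-0.216249, 2.036959); Gamma_xxx = -0.265706, Gamma_xxy = -0.007591, Gamma_xyy = -0.080535, Gamma_yxx = -2.448044, Gamma_yxy = 0.339847, Gamma_yyy = 0.007591; k3 = (-0.216249, 2.036959, 0.339893, 0.382382)
  k4: at (x, y) = (0.706750, 0.407392), (dx/dtau, dy/dtau) = (-0.182021, 2.076476); Gamma_xxx = -0.241050, Gamma_xxy = -0.010911, Gamma_xyy = -0.072665, Gamma_yxx = -2.423802, Gamma_yxy = 0.315503, Gamma_yyy = 0.010911; k4 = (-0.182021, 2.076476, 0.313055, 0.271758)
  Y <- Y + (h/6)(k1 + 2k2 + 2k3 + k4): x = 0.7070, y = 0.4084, dx/dtau = -0.1821, dy/dtau = 2.0760
step 2:
  k1: at (x, y) = (0.706983, 0.408376), (dx/dtau, dy/dtau) = (-0.182071, 2.076004); Gamma_xxx = -0.241302, Gamma_xxy = -0.010879, Gamma_xyy = -0.072745, Gamma_yxx = -2.424065, Gamma_yxy = 0.315756, Gamma_yyy = 0.010879; k1 = (-0.182071, 2.076004, 0.313292, 0.272168)
  k2: at (x, y) = (0.688776, 0.615976), (dx/dtau, dy/dtau) = (-0.150742, 2.103221); Gamma_xxx = -0.222232, Gamma_xxy = -0.013084, Gamma_xyy = -0.066709, Gamma_yxx = -2.403026, Gamma_yxy = 0.296277, Gamma_yyy = 0.013084; k2 = (-0.150742, 2.103221, 0.291841, 0.184592)
  k3: at (x, y) = (0.691909, 0.618698), (dx/dtau, dy/dtau) = (-0.152887, 2.094463); Gamma_xxx = -0.225424, Gamma_xxy = -0.012738, Gamma_xyy = -0.067717, Gamma_yxx = -2.406711, Gamma_yxy = 0.299583, Gamma_yyy = 0.012738; k3 = (-0.152887, 2.094463, 0.294170, 0.192237)
  k4: at (x, y) = (0.676405, 0.827269), (dx/dtau, dy/dtau) = (-0.123237, 2.114451); Gamma_xxx = -0.209993, Gamma_xxy = -0.014319, Gamma_xyy = -0.062846, Gamma_yxx = -2.388201, Gamma_yxy = 0.283413, Gamma_yyy = 0.014319; k4 = (-0.123237, 2.114451, 0.276706, 0.119954)
  Y <- Y + (h/6)(k1 + 2k2 + 2k3 + k4): x = 0.6766, y = 0.8279, dx/dtau = -0.1233, dy/dtau = 2.1142

Answer: x = 0.6766, y = 0.8279, dx/dtau = -0.1233, dy/dtau = 2.1142


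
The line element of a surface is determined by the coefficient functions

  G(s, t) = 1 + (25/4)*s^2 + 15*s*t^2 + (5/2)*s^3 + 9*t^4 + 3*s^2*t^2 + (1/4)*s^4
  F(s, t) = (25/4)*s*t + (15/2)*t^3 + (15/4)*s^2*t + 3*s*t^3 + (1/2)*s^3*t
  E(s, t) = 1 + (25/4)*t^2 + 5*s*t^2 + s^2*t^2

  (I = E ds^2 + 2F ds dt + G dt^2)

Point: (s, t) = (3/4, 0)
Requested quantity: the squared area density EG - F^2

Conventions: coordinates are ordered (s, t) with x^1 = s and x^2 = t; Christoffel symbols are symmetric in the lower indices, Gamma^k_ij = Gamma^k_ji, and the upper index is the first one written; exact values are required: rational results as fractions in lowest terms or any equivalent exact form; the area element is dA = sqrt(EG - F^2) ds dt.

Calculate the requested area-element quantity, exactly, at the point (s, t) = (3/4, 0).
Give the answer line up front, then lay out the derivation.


Answer: EG - F^2 = 5785/1024

E = 1, F = 0, G = 5785/1024; EG - F^2 = 5785/1024


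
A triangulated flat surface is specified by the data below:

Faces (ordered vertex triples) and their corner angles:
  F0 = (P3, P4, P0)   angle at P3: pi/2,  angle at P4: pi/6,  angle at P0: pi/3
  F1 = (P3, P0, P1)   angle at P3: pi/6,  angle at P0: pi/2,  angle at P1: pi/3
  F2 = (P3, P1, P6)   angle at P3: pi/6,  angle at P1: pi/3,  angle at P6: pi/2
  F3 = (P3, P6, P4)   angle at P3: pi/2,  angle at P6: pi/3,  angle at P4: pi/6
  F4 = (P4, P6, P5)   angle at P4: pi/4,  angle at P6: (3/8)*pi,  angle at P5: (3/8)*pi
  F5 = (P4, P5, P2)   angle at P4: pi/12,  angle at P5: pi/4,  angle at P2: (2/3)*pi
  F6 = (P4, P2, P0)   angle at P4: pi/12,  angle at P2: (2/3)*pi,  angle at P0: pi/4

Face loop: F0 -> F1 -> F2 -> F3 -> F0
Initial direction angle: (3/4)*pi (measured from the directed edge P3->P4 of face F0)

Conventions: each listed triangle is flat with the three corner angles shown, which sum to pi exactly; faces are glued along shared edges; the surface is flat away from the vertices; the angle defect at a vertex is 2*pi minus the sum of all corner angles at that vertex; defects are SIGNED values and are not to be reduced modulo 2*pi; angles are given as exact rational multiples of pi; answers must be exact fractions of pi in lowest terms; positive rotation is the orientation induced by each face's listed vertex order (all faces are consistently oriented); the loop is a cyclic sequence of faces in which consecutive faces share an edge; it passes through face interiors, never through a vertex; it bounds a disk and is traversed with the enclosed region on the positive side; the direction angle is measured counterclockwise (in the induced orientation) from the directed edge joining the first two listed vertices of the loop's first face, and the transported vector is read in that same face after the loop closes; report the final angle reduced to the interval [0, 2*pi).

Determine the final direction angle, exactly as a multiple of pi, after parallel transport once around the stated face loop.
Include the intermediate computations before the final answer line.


enclosed vertex P3: corner angles sum to (4/3)*pi, defect = 2*pi - (4/3)*pi = (2/3)*pi
final direction = starting direction + enclosed defect total, reduced mod 2*pi (induced orientation)
final angle = (3/4)*pi + (2/3)*pi = (17/12)*pi (mod 2*pi)

Answer: final direction angle = (17/12)*pi


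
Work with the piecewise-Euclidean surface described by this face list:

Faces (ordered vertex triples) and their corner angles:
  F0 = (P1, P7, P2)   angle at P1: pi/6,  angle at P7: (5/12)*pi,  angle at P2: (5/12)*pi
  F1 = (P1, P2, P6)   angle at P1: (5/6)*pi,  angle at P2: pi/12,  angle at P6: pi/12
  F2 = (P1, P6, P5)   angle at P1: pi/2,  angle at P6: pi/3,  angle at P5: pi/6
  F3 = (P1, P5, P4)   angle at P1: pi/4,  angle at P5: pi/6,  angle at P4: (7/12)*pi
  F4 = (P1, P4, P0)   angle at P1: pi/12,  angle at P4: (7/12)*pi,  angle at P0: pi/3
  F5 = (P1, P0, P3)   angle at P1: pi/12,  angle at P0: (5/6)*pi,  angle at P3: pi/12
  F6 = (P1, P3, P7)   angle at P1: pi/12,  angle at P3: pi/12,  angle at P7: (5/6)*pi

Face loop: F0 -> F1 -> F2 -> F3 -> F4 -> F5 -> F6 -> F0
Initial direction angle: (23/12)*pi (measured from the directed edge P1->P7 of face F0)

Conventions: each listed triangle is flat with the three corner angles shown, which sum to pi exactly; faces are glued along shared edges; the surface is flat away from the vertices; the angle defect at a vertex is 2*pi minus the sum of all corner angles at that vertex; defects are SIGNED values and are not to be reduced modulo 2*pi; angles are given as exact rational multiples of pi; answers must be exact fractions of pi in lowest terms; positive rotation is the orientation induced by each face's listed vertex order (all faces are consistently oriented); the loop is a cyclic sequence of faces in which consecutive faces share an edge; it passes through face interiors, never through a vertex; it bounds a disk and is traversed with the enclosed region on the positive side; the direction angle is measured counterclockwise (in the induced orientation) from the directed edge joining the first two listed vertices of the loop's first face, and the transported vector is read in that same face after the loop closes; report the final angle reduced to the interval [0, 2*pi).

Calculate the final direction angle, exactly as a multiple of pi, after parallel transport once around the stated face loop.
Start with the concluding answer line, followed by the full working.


Answer: final direction angle = (23/12)*pi

enclosed vertex P1: corner angles sum to 2*pi, defect = 2*pi - 2*pi = 0
holonomy = initial angle + sum of enclosed defects (mod 2*pi), positive in the induced orientation
final angle = (23/12)*pi + 0 = (23/12)*pi (mod 2*pi)


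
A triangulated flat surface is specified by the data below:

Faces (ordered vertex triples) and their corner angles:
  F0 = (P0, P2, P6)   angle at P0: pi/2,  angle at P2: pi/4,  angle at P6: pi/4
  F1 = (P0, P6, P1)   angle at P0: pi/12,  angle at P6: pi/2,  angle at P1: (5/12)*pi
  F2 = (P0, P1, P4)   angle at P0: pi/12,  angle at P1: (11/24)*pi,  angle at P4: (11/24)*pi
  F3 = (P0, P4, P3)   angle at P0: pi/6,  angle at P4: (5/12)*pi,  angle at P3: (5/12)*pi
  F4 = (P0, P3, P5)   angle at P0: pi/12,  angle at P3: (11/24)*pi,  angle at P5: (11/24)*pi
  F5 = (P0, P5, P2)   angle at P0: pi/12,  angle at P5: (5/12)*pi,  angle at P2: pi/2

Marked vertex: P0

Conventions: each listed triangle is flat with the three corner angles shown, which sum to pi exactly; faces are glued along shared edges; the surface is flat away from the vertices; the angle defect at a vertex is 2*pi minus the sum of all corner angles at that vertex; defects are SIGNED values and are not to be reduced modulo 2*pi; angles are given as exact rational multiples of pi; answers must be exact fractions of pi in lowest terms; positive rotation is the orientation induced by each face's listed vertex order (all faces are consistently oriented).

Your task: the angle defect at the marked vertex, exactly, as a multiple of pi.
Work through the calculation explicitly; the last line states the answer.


Sum of corner angles at P0: pi
defect = 2*pi - pi

Answer: defect(P0) = pi


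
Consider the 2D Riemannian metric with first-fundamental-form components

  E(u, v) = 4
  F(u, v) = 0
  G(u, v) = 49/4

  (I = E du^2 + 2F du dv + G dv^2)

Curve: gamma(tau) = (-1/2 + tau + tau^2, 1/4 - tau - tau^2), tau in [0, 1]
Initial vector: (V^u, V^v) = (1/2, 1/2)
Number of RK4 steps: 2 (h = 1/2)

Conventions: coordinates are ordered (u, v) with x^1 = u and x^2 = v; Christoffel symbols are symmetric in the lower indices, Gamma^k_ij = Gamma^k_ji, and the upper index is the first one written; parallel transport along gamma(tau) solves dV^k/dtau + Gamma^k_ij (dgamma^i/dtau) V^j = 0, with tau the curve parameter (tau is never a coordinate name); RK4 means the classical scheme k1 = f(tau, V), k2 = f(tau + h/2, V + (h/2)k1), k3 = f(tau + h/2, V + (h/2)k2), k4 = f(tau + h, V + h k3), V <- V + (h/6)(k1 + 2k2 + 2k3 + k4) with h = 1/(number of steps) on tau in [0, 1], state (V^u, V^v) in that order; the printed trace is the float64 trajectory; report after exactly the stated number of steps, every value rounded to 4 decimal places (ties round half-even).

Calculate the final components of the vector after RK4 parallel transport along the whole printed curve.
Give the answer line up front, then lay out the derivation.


Answer: V^u = 0.5000, V^v = 0.5000

gamma'(tau) = (1 + 2*tau, -1 - 2*tau); f(tau, V)^k = -Gamma^k_ij(gamma(tau)) gamma'^i(tau) V^j; h = 1/2; intermediate values shown to 6 dp
curve data and Christoffel symbols at the stage parameters:
  tau = 0.000000: gamma = (-0.500000, 0.250000), gamma' = (1.000000, -1.000000); Gamma_uuu = 0.000000, Gamma_uuv = 0.000000, Gamma_uvv = 0.000000, Gamma_vuu = 0.000000, Gamma_vuv = 0.000000, Gamma_vvv = 0.000000
  tau = 0.250000: gamma = (-0.187500, -0.062500), gamma' = (1.500000, -1.500000); Gamma_uuu = 0.000000, Gamma_uuv = 0.000000, Gamma_uvv = 0.000000, Gamma_vuu = 0.000000, Gamma_vuv = 0.000000, Gamma_vvv = 0.000000
  tau = 0.500000: gamma = (0.250000, -0.500000), gamma' = (2.000000, -2.000000); Gamma_uuu = 0.000000, Gamma_uuv = 0.000000, Gamma_uvv = 0.000000, Gamma_vuu = 0.000000, Gamma_vuv = 0.000000, Gamma_vvv = 0.000000
  tau = 0.750000: gamma = (0.812500, -1.062500), gamma' = (2.500000, -2.500000); Gamma_uuu = 0.000000, Gamma_uuv = 0.000000, Gamma_uvv = 0.000000, Gamma_vuu = 0.000000, Gamma_vuv = 0.000000, Gamma_vvv = 0.000000
  tau = 1.000000: gamma = (1.500000, -1.750000), gamma' = (3.000000, -3.000000); Gamma_uuu = 0.000000, Gamma_uuv = 0.000000, Gamma_uvv = 0.000000, Gamma_vuu = 0.000000, Gamma_vuv = 0.000000, Gamma_vvv = 0.000000
step 0: V^u = 0.5000, V^v = 0.5000
step 1: k1 = (0.000000, 0.000000), k2 = (0.000000, 0.000000), k3 = (0.000000, 0.000000), k4 = (0.000000, 0.000000); V <- V + (h/6)(k1 + 2k2 + 2k3 + k4): V^u = 0.5000, V^v = 0.5000
step 2: k1 = (0.000000, 0.000000), k2 = (0.000000, 0.000000), k3 = (0.000000, 0.000000), k4 = (0.000000, 0.000000); V <- V + (h/6)(k1 + 2k2 + 2k3 + k4): V^u = 0.5000, V^v = 0.5000


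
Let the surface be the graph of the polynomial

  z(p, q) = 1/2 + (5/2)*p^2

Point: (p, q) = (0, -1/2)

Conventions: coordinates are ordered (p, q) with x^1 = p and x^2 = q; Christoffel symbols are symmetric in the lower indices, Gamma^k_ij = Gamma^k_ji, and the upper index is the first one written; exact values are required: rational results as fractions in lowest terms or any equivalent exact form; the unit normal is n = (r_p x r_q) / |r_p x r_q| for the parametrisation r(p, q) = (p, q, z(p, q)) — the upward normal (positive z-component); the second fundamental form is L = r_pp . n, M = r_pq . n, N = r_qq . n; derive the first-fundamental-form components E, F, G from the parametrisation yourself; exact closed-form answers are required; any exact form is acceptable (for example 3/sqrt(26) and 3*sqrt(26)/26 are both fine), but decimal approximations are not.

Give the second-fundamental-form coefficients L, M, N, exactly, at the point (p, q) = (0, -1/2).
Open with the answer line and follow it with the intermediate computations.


Answer: L = 5, M = 0, N = 0

z_p = 0, z_q = 0, z_pp = 5, z_pq = 0, z_qq = 0
E = 1, F = 0, G = 1; answer radicand W^2 = 1
unnormalised second-form numerators: l = 5, m = 0, n = 0; L = l/sqrt(1), and similarly M = m/sqrt(W^2), N = n/sqrt(W^2)


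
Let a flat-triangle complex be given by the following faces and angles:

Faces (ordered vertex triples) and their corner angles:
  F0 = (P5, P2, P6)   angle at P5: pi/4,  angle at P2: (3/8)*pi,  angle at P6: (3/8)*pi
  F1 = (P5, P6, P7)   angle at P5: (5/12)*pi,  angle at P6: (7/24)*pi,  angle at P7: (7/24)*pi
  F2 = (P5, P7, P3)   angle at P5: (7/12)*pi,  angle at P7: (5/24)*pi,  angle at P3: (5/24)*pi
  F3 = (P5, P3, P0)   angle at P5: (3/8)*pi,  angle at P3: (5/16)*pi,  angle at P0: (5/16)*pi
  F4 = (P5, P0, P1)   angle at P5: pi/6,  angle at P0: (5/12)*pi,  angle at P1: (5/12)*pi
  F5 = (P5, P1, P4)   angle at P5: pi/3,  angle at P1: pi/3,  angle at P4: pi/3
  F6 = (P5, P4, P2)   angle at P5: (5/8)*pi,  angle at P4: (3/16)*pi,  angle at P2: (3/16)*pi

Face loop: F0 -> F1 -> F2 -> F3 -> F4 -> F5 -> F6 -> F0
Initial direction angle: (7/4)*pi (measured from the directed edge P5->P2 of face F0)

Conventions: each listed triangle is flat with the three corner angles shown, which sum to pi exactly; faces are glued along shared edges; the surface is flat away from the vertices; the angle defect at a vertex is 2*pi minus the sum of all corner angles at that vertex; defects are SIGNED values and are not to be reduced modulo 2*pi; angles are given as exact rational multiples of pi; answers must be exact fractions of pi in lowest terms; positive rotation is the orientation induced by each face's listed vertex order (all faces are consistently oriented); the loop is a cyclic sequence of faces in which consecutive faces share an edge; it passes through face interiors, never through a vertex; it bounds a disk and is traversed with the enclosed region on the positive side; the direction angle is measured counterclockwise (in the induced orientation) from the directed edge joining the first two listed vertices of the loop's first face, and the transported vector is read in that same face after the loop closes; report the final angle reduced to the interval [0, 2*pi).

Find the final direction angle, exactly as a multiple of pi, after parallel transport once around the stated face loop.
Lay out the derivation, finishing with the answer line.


enclosed vertex P5: corner angles sum to (11/4)*pi, defect = 2*pi - (11/4)*pi = (-3/4)*pi
transport around the loop rotates by the sum of enclosed defects; add to the initial angle mod 2*pi
final angle = (7/4)*pi - (3/4)*pi = pi (mod 2*pi)

Answer: final direction angle = pi


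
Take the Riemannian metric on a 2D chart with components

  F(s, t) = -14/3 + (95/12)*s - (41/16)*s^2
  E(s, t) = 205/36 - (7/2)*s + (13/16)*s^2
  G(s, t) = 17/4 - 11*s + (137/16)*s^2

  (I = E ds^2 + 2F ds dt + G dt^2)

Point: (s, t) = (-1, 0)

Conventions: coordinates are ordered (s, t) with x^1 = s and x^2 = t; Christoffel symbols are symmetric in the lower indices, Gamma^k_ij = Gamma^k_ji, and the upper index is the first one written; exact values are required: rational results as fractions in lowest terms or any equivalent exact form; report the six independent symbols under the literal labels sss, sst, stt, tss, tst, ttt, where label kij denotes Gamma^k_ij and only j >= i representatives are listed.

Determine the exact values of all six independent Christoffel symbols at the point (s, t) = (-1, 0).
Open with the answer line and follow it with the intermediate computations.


Answer: Gamma_sss = 314513/20492, Gamma_sst = -490725/20492, Gamma_stt = 771525/20492, Gamma_tss = 633803/61476, Gamma_tst = -324225/20492, Gamma_ttt = 490725/20492

E = 1441/144, F = -727/48, G = 381/16 at the point
E_s = -41/8, E_t = 0, F_s = 313/24, F_t = 0, G_s = -225/8, G_t = 0
EG - F^2 = 5123/576;  g^inv = (576/5123) * [[381/16, 727/48], [727/48, 1441/144]]
first-kind symbols [ij,l] = (1/2)(d_i g_jl + d_j g_il - d_l g_ij): [ss,s] = E_s/2 = -41/16, [ss,t] = F_s - E_t/2 = 313/24, [st,s] = E_t/2 = 0, [st,t] = G_s/2 = -225/16, [tt,s] = F_t - G_s/2 = 225/16, [tt,t] = G_t/2 = 0
Gamma^s_ij = (G*[ij,s] - F*[ij,t])/(EG - F^2), Gamma^t_ij = (E*[ij,t] - F*[ij,s])/(EG - F^2)


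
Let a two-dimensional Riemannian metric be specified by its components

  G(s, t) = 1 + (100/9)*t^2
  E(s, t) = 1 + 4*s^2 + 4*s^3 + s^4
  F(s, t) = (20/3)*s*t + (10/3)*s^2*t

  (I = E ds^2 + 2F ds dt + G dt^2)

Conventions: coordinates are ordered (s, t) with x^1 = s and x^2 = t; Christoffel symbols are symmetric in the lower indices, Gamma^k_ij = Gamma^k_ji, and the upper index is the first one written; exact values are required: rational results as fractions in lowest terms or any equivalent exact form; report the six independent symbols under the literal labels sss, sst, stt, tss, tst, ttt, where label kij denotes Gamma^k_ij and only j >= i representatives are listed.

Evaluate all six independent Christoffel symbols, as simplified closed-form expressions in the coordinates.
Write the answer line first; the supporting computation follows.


Answer: Gamma_sss = (18*s^3 + 54*s^2 + 36*s)/(9*s^4 + 36*s^3 + 36*s^2 + 100*t^2 + 9), Gamma_sst = 0, Gamma_stt = (30*s^2 + 60*s)/(9*s^4 + 36*s^3 + 36*s^2 + 100*t^2 + 9), Gamma_tss = (60*s*t + 60*t)/(9*s^4 + 36*s^3 + 36*s^2 + 100*t^2 + 9), Gamma_tst = 0, Gamma_ttt = 100*t/(9*s^4 + 36*s^3 + 36*s^2 + 100*t^2 + 9)

E = 1 + 4*s^2 + 4*s^3 + s^4; F = (20/3)*s*t + (10/3)*s^2*t; G = 1 + (100/9)*t^2
Gamma^k_ij = (1/2) g^{kl} (d_i g_jl + d_j g_il - d_l g_ij), with g^inv = (1/(EG-F^2)) [[G, -F], [-F, E]]
first partials: E_s = 8*s + 12*s^2 + 4*s^3, E_t = 0, F_s = (20/3)*t + (20/3)*s*t, F_t = (20/3)*s + (10/3)*s^2, G_s = 0, G_t = (200/9)*t
D = EG - F^2 = 1 + (100/9)*t^2 + 4*s^2 + 4*s^3 + s^4
expanded: Gamma^s_ss = (G E_s - 2F F_s + F E_t)/(2D), Gamma^s_st = (G E_t - F G_s)/(2D), Gamma^s_tt = (2G F_t - G G_s - F G_t)/(2D), Gamma^t_ss = (2E F_s - E E_t - F E_s)/(2D), Gamma^t_st = (E G_s - F E_t)/(2D), Gamma^t_tt = (E G_t - 2F F_t + F G_s)/(2D); substitute and cancel common factors
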